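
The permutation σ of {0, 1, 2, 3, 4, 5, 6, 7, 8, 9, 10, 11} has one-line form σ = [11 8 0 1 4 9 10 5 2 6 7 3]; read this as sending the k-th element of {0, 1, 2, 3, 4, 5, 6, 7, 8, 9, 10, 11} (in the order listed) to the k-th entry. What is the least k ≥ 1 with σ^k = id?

30

Writing σ as disjoint cycles, the cycle lengths are 6, 5, 1.
The order is lcm(6, 5) = 30.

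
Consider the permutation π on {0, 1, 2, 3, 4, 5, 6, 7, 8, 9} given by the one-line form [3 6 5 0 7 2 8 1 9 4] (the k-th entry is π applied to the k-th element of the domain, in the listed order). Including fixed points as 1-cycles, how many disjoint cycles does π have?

The cycle decomposition is (0 3)(1 6 8 9 4 7)(2 5), which has 3 cycles (counting 1-cycles).

3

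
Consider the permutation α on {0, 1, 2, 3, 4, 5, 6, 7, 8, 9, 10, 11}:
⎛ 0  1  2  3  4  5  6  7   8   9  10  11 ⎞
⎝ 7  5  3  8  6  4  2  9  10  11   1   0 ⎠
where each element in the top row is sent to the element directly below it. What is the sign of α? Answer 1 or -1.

In disjoint-cycle form the cycle lengths are 8, 4.
A cycle is odd iff its length is even; α has 2 even-length cycles, so sgn(α) = (−1)^2 and α is even.

1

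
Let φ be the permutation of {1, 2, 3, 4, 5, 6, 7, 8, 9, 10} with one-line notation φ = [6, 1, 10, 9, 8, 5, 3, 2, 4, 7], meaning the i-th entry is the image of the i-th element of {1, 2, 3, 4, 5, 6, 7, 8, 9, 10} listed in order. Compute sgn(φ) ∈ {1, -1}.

In disjoint-cycle form the cycle lengths are 5, 3, 2.
A cycle of length ℓ contributes ℓ−1 transpositions, so φ is a product of 4 + 2 + 1 = 7 transpositions — odd.

-1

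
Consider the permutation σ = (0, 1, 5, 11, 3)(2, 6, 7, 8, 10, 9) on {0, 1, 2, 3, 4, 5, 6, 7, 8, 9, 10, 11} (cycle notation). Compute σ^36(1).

5

1 lies in the 5-cycle (0, 1, 5, 11, 3).
Powers repeat with period 5 on this cycle, and 36 mod 5 = 1, so σ^36(1) = σ^1(1).
Advancing 1 step from 1: 1 → 5.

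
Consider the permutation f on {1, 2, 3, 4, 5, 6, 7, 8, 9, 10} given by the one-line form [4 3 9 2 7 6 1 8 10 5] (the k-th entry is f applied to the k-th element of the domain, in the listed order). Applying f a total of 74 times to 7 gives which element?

4

Tracing 7 → 1 → … returns to 7 after 8 steps, so 7 lies in an 8-cycle (1, 4, 2, 3, 9, 10, 5, 7).
Powers repeat with period 8 on this cycle, and 74 mod 8 = 2, so f^74(7) = f^2(7).
Advancing 2 steps from 7: 7 → 1 → 4.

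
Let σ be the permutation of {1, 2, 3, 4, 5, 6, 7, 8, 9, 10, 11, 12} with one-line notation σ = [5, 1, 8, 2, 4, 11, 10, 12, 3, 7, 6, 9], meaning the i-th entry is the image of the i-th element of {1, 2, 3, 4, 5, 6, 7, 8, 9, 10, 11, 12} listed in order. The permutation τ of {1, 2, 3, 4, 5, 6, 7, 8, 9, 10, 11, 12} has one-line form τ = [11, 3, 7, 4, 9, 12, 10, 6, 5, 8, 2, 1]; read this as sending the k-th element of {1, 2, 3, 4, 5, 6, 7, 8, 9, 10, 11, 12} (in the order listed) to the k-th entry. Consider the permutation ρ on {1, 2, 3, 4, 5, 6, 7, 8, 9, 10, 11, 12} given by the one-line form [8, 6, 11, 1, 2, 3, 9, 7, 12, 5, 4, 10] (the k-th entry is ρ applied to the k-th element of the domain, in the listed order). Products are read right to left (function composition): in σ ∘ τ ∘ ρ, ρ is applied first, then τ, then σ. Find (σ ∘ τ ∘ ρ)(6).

(σ ∘ τ ∘ ρ)(6) = σ(τ(ρ(6))). ρ(6) = 3, then τ(3) = 7, then σ(7) = 10, so the result is 10.

10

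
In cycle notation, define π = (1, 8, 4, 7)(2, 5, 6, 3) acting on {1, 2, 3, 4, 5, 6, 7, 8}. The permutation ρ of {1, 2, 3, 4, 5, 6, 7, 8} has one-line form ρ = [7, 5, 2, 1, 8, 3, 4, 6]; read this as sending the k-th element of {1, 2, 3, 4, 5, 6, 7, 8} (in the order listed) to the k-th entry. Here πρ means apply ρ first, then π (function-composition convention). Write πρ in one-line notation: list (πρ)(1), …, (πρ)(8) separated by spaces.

Chase each element through ρ then π: 1 → 7 → 1; 2 → 5 → 6; 3 → 2 → 5; 4 → 1 → 8; 5 → 8 → 4; 6 → 3 → 2; 7 → 4 → 7; 8 → 6 → 3.
So πρ in one-line form is 1 6 5 8 4 2 7 3.

1 6 5 8 4 2 7 3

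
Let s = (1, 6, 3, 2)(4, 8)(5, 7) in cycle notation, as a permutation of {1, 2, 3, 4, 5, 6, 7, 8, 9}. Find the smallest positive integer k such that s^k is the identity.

4

The disjoint cycles have lengths 4, 2, 2, 1.
Since disjoint cycles commute, ord(s) = lcm(4, 2, 2) = 4.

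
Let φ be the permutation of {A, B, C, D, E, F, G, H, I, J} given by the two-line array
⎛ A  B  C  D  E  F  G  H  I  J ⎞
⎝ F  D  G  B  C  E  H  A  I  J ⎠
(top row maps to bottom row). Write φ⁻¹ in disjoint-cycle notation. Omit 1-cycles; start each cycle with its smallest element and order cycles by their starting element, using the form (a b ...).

The cycle decomposition of φ is (A F E C G H)(B D).
Reversing each cycle (and rotating so the smallest element leads) gives φ⁻¹ = (A H G C E F)(B D).

(A H G C E F)(B D)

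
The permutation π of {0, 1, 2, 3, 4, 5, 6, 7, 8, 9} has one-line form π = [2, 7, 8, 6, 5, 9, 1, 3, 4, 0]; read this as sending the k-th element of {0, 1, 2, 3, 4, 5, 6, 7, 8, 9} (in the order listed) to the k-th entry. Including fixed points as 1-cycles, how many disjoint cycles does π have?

2

The cycle decomposition is (0 2 8 4 5 9)(1 7 3 6), which has 2 cycles (counting 1-cycles).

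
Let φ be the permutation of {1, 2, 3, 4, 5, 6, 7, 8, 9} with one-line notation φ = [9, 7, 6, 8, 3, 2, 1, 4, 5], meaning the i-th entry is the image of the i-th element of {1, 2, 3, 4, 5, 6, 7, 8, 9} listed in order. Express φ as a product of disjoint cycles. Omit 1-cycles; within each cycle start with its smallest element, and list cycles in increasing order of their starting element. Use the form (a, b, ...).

Iterating φ from 1 gives 1 → 9 → 5 → 3 → 6 → 2 → 7 → 1; that is the 7-cycle (1, 9, 5, 3, 6, 2, 7).
Repeating from the next unused element and collecting all non-trivial cycles gives (1, 9, 5, 3, 6, 2, 7)(4, 8).

(1, 9, 5, 3, 6, 2, 7)(4, 8)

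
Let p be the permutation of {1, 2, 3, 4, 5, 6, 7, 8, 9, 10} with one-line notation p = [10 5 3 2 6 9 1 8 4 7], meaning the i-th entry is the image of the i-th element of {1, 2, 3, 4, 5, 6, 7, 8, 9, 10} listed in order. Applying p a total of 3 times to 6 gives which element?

2

Tracing 6 → 9 → … returns to 6 after 5 steps, so 6 lies in a 5-cycle (2, 5, 6, 9, 4).
Advancing 3 steps from 6: 6 → 9 → 4 → 2.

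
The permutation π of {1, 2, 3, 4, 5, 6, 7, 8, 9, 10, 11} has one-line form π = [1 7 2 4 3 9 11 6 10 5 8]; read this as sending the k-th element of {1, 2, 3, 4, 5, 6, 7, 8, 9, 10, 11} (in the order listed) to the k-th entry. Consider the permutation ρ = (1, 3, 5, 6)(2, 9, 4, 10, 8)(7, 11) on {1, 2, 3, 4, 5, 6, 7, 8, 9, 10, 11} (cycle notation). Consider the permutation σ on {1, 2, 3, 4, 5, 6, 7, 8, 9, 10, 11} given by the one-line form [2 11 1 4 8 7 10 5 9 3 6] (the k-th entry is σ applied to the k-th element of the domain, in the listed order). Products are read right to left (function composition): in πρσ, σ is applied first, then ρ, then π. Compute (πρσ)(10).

3

Chase 10: σ(10) = 3; ρ(3) = 5; π(5) = 3. Hence (πρσ)(10) = 3.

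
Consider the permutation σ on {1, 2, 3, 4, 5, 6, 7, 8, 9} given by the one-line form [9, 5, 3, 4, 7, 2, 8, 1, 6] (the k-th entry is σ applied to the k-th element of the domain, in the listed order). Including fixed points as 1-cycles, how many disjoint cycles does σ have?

The cycle decomposition is (1, 9, 6, 2, 5, 7, 8)(3)(4), which has 3 cycles (counting 1-cycles).

3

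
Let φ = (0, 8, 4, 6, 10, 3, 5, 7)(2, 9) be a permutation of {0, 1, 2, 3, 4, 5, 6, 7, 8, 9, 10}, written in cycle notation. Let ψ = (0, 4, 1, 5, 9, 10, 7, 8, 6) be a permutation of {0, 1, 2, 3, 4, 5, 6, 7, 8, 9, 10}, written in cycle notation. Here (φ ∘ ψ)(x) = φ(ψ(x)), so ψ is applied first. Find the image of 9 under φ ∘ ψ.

3

(φ ∘ ψ)(9) = φ(ψ(9)). ψ(9) = 10, then φ(10) = 3. So (φ ∘ ψ)(9) = 3.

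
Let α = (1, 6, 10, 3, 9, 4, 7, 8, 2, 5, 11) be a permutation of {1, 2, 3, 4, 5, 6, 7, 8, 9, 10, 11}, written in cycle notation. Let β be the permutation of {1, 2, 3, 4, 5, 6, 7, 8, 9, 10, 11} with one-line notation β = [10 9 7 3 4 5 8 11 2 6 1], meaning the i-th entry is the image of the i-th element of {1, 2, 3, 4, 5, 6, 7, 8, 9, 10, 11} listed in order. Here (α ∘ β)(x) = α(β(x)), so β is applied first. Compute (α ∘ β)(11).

β(11) = 1, then α(1) = 6; composing gives (α ∘ β)(11) = 6.

6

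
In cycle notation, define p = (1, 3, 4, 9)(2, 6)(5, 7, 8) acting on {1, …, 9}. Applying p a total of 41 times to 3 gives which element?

3 lies in the 4-cycle (1, 3, 4, 9).
Powers repeat with period 4 on this cycle, and 41 mod 4 = 1, so p^41(3) = p^1(3).
Advancing 1 step from 3: 3 → 4.

4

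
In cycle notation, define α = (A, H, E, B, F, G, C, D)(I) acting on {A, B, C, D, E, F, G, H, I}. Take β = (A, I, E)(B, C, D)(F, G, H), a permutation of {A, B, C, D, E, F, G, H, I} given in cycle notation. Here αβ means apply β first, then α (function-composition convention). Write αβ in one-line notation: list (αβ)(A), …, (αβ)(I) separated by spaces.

I D A F H C E G B

Chase each element through β then α: A → I → I; B → C → D; C → D → A; D → B → F; E → A → H; F → G → C; G → H → E; H → F → G; I → E → B.
Collecting the images, αβ = [I D A F H C E G B].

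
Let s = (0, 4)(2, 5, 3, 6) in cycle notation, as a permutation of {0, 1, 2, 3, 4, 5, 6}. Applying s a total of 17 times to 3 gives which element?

6

3 lies in the 4-cycle (2, 5, 3, 6).
Powers repeat with period 4 on this cycle, and 17 mod 4 = 1, so s^17(3) = s^1(3).
Advancing 1 step from 3: 3 → 6.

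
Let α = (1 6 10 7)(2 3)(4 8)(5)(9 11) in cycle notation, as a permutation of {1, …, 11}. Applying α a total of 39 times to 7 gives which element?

10

7 lies in the 4-cycle (1 6 10 7).
On a 4-cycle, α^4 is the identity, so α^39 = α^3 there (39 ≡ 3 mod 4).
Advancing 3 steps from 7: 7 → 1 → 6 → 10.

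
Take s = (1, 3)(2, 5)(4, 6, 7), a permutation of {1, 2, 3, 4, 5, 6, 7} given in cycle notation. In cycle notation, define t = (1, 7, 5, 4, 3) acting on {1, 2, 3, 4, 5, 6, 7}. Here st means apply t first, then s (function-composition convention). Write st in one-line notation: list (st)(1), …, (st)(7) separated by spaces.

4 5 3 1 6 7 2

(st)(x) = s(t(x)). Computing each image: s(t(1)) = s(7) = 4, s(t(2)) = s(2) = 5, s(t(3)) = s(1) = 3, s(t(4)) = s(3) = 1, s(t(5)) = s(4) = 6, s(t(6)) = s(6) = 7, s(t(7)) = s(5) = 2.
Hence st = [4 5 3 1 6 7 2].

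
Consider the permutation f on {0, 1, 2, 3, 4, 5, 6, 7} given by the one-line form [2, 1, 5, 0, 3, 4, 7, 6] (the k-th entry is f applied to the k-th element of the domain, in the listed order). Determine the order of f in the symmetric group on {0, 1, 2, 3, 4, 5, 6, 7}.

Writing f as disjoint cycles, the cycle lengths are 5, 2, 1.
Since disjoint cycles commute, ord(f) = lcm(5, 2) = 10.

10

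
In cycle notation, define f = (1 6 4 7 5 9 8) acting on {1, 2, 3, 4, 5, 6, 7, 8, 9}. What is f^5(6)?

8

6 lies in the 7-cycle (1 6 4 7 5 9 8).
Advancing 5 steps from 6: 6 → 4 → 7 → 5 → 9 → 8.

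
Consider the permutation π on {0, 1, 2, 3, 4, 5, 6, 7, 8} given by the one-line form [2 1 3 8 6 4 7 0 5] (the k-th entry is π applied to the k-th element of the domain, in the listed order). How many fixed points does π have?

The fixed points (elements with π(x) = x) are {1}, so there is 1.

1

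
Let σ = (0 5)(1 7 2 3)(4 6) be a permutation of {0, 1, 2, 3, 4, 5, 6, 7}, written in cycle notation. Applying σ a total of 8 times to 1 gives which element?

1 lies in the 4-cycle (1 7 2 3).
Since the cycle has length 4, σ^8 acts on it the same as σ^0 (8 mod 4 = 0).
So σ^8(1) = 1.

1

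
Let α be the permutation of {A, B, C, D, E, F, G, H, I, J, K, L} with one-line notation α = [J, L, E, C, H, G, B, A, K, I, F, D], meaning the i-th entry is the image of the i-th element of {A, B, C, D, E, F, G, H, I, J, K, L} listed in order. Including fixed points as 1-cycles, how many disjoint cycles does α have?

The cycle decomposition is (A, J, I, K, F, G, B, L, D, C, E, H), which has 1 cycle (counting 1-cycles).

1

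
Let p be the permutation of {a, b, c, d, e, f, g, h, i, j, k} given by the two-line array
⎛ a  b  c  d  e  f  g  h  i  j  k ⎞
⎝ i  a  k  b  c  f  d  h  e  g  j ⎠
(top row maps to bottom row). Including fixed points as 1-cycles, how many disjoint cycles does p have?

3

The cycle decomposition is (a, i, e, c, k, j, g, d, b)(f)(h), which has 3 cycles (counting 1-cycles).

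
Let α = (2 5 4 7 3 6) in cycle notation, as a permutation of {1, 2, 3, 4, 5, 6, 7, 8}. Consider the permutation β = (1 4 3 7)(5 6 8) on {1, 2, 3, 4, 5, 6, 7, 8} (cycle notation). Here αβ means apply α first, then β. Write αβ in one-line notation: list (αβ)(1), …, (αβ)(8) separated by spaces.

For each element, apply α then β: 1 → 1 → 4; 2 → 5 → 6; 3 → 6 → 8; 4 → 7 → 1; 5 → 4 → 3; 6 → 2 → 2; 7 → 3 → 7; 8 → 8 → 5.
So αβ in one-line form is 4 6 8 1 3 2 7 5.

4 6 8 1 3 2 7 5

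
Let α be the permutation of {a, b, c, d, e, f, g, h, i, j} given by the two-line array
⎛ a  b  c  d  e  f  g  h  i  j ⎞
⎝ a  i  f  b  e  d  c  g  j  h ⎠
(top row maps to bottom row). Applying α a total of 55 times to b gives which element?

d

Tracing b → i → … returns to b after 8 steps, so b lies in an 8-cycle (b i j h g c f d).
On an 8-cycle, α^8 is the identity, so α^55 = α^7 there (55 ≡ 7 mod 8).
Stepping 7 places around the cycle: b → i → j → h → g → c → f → d.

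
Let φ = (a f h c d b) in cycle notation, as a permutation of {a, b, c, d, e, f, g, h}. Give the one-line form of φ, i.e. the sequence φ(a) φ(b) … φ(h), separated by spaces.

f a d b e h g c

Image by image: a→f, b→a, c→d, d→b, e→e, f→h, g→g, h→c.
So the one-line form is f a d b e h g c.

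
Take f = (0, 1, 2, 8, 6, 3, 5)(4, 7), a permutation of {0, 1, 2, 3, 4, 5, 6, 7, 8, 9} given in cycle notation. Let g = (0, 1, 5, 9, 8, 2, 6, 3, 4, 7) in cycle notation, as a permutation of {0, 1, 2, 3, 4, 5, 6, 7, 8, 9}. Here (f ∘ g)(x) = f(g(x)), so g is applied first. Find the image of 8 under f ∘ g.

(f ∘ g)(8) = f(g(8)). g(8) = 2, then f(2) = 8. So (f ∘ g)(8) = 8.

8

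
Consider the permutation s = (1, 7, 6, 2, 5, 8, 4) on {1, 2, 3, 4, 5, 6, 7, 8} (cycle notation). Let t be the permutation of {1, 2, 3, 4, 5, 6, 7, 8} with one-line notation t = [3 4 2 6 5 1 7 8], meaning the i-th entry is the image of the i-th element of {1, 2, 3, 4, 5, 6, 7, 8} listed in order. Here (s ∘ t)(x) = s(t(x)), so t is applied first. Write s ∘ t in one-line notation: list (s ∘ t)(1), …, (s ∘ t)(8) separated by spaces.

For each element, apply t then s: 1 → 3 → 3; 2 → 4 → 1; 3 → 2 → 5; 4 → 6 → 2; 5 → 5 → 8; 6 → 1 → 7; 7 → 7 → 6; 8 → 8 → 4.
So s ∘ t in one-line form is 3 1 5 2 8 7 6 4.

3 1 5 2 8 7 6 4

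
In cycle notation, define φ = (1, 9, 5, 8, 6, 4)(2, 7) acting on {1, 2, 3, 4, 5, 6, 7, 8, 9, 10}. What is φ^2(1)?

1 lies in the 6-cycle (1, 9, 5, 8, 6, 4).
Advancing 2 steps from 1: 1 → 9 → 5.

5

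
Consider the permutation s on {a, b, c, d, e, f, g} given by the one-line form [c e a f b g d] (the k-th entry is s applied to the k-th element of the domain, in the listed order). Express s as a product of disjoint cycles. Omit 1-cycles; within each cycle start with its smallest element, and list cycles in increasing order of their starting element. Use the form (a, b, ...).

(a, c)(b, e)(d, f, g)

Start at a and follow images: a → c → a, giving the cycle (a, c).
Continuing from each remaining unvisited element yields (a, c)(b, e)(d, f, g).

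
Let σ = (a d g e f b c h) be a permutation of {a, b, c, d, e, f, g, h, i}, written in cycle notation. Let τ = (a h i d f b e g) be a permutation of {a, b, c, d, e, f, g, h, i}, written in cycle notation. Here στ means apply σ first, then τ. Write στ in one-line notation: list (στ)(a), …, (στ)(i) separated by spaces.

(στ)(x) = τ(σ(x)). Computing each image: τ(σ(a)) = τ(d) = f, τ(σ(b)) = τ(c) = c, τ(σ(c)) = τ(h) = i, τ(σ(d)) = τ(g) = a, τ(σ(e)) = τ(f) = b, τ(σ(f)) = τ(b) = e, τ(σ(g)) = τ(e) = g, τ(σ(h)) = τ(a) = h, τ(σ(i)) = τ(i) = d.
Hence στ = [f c i a b e g h d].

f c i a b e g h d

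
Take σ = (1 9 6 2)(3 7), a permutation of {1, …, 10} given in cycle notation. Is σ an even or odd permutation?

even

The cycle lengths are 4, 2, 1, 1, 1, 1.
A cycle of length ℓ contributes ℓ−1 transpositions, so σ is a product of 3 + 1 = 4 transpositions — even.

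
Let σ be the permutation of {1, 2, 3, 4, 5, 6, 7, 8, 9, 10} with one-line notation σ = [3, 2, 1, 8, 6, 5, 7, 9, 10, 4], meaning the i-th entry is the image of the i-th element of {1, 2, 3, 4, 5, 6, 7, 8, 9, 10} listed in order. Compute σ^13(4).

Tracing 4 → 8 → … returns to 4 after 4 steps, so 4 lies in a 4-cycle (4, 8, 9, 10).
Since the cycle has length 4, σ^13 acts on it the same as σ^1 (13 mod 4 = 1).
Advancing 1 step from 4: 4 → 8.

8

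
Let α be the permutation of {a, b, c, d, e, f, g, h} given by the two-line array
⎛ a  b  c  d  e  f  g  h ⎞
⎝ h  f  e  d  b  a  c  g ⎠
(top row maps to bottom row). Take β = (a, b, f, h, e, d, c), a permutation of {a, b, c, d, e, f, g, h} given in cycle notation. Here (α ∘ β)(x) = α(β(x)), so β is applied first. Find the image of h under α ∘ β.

β(h) = e, then α(e) = b; composing gives (α ∘ β)(h) = b.

b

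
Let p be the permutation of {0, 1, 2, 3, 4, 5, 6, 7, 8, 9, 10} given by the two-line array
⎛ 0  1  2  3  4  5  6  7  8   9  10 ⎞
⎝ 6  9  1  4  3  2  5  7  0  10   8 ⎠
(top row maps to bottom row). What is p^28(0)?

1

Tracing 0 → 6 → … returns to 0 after 8 steps, so 0 lies in an 8-cycle (0 6 5 2 1 9 10 8).
On an 8-cycle, p^8 is the identity, so p^28 = p^4 there (28 ≡ 4 mod 8).
Stepping 4 places around the cycle: 0 → 6 → 5 → 2 → 1.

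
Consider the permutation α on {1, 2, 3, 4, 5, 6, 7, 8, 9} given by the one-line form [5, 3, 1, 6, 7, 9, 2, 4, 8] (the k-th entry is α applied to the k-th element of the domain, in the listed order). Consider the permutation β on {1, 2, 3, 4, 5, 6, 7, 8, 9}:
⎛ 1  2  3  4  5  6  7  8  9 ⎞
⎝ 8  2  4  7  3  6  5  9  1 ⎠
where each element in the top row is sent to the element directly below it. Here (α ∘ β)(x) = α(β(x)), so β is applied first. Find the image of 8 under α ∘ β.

8

(α ∘ β)(8) = α(β(8)). β(8) = 9, then α(9) = 8. So (α ∘ β)(8) = 8.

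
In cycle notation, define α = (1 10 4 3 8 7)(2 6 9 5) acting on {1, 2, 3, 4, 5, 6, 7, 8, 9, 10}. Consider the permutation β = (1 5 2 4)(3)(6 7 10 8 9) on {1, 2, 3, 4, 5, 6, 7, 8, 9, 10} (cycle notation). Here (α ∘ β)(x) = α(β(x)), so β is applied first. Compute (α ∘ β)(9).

9

First apply β: β(9) = 6, then α(6) = 9. Thus (α ∘ β)(9) = 9.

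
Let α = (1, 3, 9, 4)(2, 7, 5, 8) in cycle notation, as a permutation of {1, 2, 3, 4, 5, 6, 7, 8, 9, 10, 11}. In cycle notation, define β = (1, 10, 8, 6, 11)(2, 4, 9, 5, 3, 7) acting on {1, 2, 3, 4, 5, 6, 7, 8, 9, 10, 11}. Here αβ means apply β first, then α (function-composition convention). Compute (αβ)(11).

3

β(11) = 1, then α(1) = 3; composing gives (αβ)(11) = 3.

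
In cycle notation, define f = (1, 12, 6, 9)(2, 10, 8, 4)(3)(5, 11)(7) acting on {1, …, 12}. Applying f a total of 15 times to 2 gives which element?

2 lies in the 4-cycle (2, 10, 8, 4).
Since the cycle has length 4, f^15 acts on it the same as f^3 (15 mod 4 = 3).
Advancing 3 steps from 2: 2 → 10 → 8 → 4.

4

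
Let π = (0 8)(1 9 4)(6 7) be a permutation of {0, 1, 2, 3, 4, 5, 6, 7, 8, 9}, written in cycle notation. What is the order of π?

The cycle type of π is (3, 2, 2, 1, 1, 1).
The order of π is the least common multiple of its cycle lengths: lcm(3, 2, 2) = 6.

6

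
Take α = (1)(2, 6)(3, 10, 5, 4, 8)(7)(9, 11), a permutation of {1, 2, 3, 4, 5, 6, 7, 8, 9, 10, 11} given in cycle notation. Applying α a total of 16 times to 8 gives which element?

3

8 lies in the 5-cycle (3, 10, 5, 4, 8).
Since the cycle has length 5, α^16 acts on it the same as α^1 (16 mod 5 = 1).
Advancing 1 step from 8: 8 → 3.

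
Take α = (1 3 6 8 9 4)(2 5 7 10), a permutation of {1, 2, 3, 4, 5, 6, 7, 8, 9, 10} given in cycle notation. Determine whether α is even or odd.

The cycle lengths are 6, 4.
A cycle of length ℓ contributes ℓ−1 transpositions, so α is a product of 5 + 3 = 8 transpositions — even.

even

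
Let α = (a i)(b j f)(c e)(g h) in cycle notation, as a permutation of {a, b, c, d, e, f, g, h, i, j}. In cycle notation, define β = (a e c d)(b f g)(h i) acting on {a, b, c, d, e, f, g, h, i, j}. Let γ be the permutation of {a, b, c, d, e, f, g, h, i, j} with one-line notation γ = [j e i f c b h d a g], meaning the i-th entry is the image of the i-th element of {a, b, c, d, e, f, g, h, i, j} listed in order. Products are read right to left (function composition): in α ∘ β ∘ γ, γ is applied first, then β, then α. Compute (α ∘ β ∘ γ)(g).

a

(α ∘ β ∘ γ)(g) = α(β(γ(g))). γ(g) = h, then β(h) = i, then α(i) = a, so the result is a.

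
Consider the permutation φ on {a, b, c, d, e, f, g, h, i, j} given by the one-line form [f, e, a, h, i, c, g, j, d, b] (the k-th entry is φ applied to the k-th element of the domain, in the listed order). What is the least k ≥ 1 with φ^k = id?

6

Decomposing into disjoint cycles gives cycle lengths 6, 3, 1.
The order is lcm(6, 3) = 6.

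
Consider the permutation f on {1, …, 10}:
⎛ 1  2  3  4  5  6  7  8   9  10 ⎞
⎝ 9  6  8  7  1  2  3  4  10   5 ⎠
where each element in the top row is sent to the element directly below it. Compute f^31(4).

8

Tracing 4 → 7 → … returns to 4 after 4 steps, so 4 lies in a 4-cycle (3 8 4 7).
Since the cycle has length 4, f^31 acts on it the same as f^3 (31 mod 4 = 3).
Advancing 3 steps from 4: 4 → 7 → 3 → 8.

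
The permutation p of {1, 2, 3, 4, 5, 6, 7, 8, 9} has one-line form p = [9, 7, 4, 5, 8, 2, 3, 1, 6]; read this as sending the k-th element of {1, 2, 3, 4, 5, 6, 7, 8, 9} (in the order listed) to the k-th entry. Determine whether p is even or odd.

In disjoint-cycle form the cycle lengths are 9.
A cycle of length ℓ contributes ℓ−1 transpositions, so p is a product of 8 transpositions — even.

even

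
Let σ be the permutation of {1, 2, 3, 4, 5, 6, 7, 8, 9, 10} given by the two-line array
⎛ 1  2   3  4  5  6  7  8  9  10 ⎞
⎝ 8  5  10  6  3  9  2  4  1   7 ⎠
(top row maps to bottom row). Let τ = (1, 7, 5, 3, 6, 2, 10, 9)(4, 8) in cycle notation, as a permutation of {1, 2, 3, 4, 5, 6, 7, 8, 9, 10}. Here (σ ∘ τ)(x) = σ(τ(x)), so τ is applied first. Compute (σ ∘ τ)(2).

(σ ∘ τ)(2) = σ(τ(2)). τ(2) = 10, then σ(10) = 7. So (σ ∘ τ)(2) = 7.

7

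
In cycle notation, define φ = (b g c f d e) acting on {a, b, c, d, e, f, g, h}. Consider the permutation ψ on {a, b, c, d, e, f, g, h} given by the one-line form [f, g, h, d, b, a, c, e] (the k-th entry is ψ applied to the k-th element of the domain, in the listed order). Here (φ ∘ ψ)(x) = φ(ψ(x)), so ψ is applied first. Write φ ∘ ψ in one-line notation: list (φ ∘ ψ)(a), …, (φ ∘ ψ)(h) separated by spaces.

d c h e g a f b

(φ ∘ ψ)(x) = φ(ψ(x)). Computing each image: φ(ψ(a)) = φ(f) = d, φ(ψ(b)) = φ(g) = c, φ(ψ(c)) = φ(h) = h, φ(ψ(d)) = φ(d) = e, φ(ψ(e)) = φ(b) = g, φ(ψ(f)) = φ(a) = a, φ(ψ(g)) = φ(c) = f, φ(ψ(h)) = φ(e) = b.
Hence φ ∘ ψ = [d c h e g a f b].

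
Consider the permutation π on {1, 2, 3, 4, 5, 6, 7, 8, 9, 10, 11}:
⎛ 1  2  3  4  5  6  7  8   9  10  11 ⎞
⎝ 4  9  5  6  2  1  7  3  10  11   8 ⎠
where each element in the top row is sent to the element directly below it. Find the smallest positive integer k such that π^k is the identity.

Decomposing into disjoint cycles gives cycle lengths 7, 3, 1.
The order is lcm(7, 3) = 21.

21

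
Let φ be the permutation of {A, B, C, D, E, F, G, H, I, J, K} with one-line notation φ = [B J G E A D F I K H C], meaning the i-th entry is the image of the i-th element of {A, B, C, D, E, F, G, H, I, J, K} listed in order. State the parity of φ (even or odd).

even

In disjoint-cycle form the cycle lengths are 11.
A cycle of length ℓ contributes ℓ−1 transpositions, so φ is a product of 10 transpositions — even.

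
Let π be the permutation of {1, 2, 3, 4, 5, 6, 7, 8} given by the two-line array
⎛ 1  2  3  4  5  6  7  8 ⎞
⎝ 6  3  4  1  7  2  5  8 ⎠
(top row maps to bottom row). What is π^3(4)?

2

Tracing 4 → 1 → … returns to 4 after 5 steps, so 4 lies in a 5-cycle (1 6 2 3 4).
Advancing 3 steps from 4: 4 → 1 → 6 → 2.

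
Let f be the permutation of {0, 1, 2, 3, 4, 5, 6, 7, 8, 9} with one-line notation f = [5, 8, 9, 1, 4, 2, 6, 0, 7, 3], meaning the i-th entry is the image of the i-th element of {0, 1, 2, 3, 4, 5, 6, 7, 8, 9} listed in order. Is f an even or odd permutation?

odd

In disjoint-cycle form the cycle lengths are 8, 1, 1.
A cycle of length ℓ contributes ℓ−1 transpositions, so f is a product of 7 transpositions — odd.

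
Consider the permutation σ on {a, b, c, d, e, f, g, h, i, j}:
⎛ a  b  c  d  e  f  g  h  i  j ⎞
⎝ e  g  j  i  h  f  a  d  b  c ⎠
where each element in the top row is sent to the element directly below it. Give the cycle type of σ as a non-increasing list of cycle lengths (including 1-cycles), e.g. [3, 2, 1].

[7, 2, 1]

The disjoint cycles are (a e h d i b g)(c j)(f), with lengths 7, 2, 1 in non-increasing order.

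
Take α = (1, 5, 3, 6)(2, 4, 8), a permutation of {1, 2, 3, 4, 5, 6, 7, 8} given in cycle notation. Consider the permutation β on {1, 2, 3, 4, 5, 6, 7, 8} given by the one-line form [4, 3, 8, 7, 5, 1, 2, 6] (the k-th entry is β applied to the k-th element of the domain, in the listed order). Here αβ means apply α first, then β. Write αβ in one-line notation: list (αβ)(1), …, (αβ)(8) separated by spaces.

5 7 1 6 8 4 2 3

(αβ)(x) = β(α(x)). Computing each image: β(α(1)) = β(5) = 5, β(α(2)) = β(4) = 7, β(α(3)) = β(6) = 1, β(α(4)) = β(8) = 6, β(α(5)) = β(3) = 8, β(α(6)) = β(1) = 4, β(α(7)) = β(7) = 2, β(α(8)) = β(2) = 3.
Hence αβ = [5 7 1 6 8 4 2 3].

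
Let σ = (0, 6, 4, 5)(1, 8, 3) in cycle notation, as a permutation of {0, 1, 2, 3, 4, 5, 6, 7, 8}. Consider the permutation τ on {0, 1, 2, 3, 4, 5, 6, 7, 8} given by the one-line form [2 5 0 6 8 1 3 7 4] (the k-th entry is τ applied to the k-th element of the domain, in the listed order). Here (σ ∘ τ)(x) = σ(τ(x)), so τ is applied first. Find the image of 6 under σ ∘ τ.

1

(σ ∘ τ)(6) = σ(τ(6)). τ(6) = 3, then σ(3) = 1. So (σ ∘ τ)(6) = 1.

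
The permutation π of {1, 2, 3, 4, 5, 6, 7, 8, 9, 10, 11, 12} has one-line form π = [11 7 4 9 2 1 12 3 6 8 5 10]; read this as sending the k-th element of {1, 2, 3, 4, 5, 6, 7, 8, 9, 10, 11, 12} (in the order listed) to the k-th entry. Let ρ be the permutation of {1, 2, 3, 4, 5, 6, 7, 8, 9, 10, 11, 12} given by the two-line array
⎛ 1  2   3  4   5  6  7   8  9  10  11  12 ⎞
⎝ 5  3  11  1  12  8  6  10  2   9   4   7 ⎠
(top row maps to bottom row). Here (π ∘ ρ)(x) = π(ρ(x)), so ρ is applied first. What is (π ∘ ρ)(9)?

ρ(9) = 2, then π(2) = 7; composing gives (π ∘ ρ)(9) = 7.

7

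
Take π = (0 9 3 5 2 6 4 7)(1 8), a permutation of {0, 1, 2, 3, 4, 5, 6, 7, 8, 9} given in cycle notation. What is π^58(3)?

3 lies in the 8-cycle (0 9 3 5 2 6 4 7).
On an 8-cycle, π^8 is the identity, so π^58 = π^2 there (58 ≡ 2 mod 8).
Stepping 2 places around the cycle: 3 → 5 → 2.

2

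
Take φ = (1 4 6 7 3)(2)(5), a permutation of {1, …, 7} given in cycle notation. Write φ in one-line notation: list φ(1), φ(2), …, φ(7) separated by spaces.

4 2 1 6 5 7 3

Reading each image from the cycles: 1→4, 2→2, 3→1, 4→6, 5→5, 6→7, 7→3.
So the one-line form is 4 2 1 6 5 7 3.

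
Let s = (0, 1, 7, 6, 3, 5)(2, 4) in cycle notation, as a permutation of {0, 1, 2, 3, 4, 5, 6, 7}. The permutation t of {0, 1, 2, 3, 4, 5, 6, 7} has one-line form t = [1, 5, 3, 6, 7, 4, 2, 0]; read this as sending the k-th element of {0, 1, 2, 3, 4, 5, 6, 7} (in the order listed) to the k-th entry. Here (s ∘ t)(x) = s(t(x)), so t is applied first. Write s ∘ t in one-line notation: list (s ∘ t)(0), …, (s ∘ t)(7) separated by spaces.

(s ∘ t)(x) = s(t(x)). Computing each image: s(t(0)) = s(1) = 7, s(t(1)) = s(5) = 0, s(t(2)) = s(3) = 5, s(t(3)) = s(6) = 3, s(t(4)) = s(7) = 6, s(t(5)) = s(4) = 2, s(t(6)) = s(2) = 4, s(t(7)) = s(0) = 1.
Hence s ∘ t = [7 0 5 3 6 2 4 1].

7 0 5 3 6 2 4 1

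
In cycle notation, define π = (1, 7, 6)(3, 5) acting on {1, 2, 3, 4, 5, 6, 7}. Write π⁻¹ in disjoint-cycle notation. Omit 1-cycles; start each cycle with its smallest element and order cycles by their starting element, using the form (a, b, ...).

If π sends a → b within a cycle, π⁻¹ sends b → a; equivalently, reverse each cycle.
After reversing and putting each cycle's least element first, π⁻¹ = (1, 6, 7)(3, 5).

(1, 6, 7)(3, 5)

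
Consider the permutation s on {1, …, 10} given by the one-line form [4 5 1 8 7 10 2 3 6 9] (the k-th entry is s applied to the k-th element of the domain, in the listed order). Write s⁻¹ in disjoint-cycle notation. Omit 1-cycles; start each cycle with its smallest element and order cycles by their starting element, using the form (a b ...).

First write s in disjoint cycles: (1 4 8 3)(2 5 7)(6 10 9).
Reversing each cycle (and rotating so the smallest element leads) gives s⁻¹ = (1 3 8 4)(2 7 5)(6 9 10).

(1 3 8 4)(2 7 5)(6 9 10)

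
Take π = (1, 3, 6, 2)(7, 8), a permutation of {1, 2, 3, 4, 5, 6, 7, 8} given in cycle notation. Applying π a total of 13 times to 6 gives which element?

6 lies in the 4-cycle (1, 3, 6, 2).
Since the cycle has length 4, π^13 acts on it the same as π^1 (13 mod 4 = 1).
Advancing 1 step from 6: 6 → 2.

2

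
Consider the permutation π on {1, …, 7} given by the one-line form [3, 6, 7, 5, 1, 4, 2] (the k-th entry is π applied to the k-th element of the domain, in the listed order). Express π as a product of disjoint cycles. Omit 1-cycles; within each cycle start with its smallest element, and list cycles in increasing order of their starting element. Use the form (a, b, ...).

(1, 3, 7, 2, 6, 4, 5)

Start at 1 and follow images: 1 → 3 → 7 → 2 → 6 → 4 → 5 → 1, giving the cycle (1, 3, 7, 2, 6, 4, 5).
Continuing from each remaining unvisited element yields (1, 3, 7, 2, 6, 4, 5).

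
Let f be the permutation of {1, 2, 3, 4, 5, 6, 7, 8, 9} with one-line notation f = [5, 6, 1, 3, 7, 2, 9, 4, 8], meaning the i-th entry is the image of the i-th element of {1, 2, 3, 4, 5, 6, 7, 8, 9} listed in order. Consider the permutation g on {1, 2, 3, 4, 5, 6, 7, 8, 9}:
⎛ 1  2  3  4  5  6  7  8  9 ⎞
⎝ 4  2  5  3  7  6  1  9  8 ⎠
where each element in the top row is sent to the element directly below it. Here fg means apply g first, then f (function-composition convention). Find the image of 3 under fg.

7

g(3) = 5, then f(5) = 7; composing gives (fg)(3) = 7.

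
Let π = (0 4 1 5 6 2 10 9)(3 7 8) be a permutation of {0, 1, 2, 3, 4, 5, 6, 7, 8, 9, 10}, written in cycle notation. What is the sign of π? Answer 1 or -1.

The cycle lengths are 8, 3.
A cycle of length ℓ contributes ℓ−1 transpositions, so π is a product of 7 + 2 = 9 transpositions — odd.

-1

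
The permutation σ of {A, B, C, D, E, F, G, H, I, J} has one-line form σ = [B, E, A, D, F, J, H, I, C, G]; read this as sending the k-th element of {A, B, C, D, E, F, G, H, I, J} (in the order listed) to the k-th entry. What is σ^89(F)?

E

Tracing F → J → … returns to F after 9 steps, so F lies in a 9-cycle (A B E F J G H I C).
On a 9-cycle, σ^9 is the identity, so σ^89 = σ^8 there (89 ≡ 8 mod 9).
Advancing 8 steps from F: F → J → G → H → I → C → A → B → E.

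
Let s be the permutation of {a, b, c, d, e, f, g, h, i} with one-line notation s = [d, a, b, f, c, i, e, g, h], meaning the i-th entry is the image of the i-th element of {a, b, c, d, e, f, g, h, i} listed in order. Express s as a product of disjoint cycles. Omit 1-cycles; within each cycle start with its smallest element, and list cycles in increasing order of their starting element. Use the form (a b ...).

Start at a and follow images: a → d → f → i → h → g → e → c → b → a, giving the cycle (a d f i h g e c b).
Repeating from the next unused element and collecting all non-trivial cycles gives (a d f i h g e c b).

(a d f i h g e c b)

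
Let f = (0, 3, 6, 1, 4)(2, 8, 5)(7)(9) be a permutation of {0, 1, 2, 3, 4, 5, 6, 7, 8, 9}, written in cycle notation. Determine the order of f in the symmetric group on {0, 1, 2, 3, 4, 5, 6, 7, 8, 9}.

The cycle type of f is (5, 3, 1, 1).
The order of f is the least common multiple of its cycle lengths: lcm(5, 3) = 15.

15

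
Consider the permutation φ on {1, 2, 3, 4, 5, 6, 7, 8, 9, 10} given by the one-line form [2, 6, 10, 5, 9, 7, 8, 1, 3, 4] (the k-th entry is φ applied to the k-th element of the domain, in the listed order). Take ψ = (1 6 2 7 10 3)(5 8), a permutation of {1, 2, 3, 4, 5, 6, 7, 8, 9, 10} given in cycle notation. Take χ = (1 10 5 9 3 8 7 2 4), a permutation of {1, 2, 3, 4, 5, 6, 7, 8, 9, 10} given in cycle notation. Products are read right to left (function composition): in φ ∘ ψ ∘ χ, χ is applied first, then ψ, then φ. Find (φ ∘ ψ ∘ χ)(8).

4

Chase 8: χ(8) = 7; ψ(7) = 10; φ(10) = 4. Hence (φ ∘ ψ ∘ χ)(8) = 4.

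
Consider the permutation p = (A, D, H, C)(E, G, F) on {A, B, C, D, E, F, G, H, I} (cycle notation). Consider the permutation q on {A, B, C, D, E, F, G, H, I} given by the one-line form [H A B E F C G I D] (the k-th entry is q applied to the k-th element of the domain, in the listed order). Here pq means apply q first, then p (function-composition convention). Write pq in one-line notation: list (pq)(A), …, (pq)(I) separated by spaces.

C D B G E A F I H

Chase each element through q then p: A → H → C; B → A → D; C → B → B; D → E → G; E → F → E; F → C → A; G → G → F; H → I → I; I → D → H.
So pq in one-line form is C D B G E A F I H.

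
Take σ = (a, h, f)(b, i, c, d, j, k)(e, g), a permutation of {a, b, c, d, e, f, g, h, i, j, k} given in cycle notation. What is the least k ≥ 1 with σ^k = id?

6

The disjoint cycles have lengths 6, 3, 2.
Since disjoint cycles commute, ord(σ) = lcm(6, 3, 2) = 6.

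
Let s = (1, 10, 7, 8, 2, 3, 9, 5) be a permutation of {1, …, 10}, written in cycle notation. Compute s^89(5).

5 lies in the 8-cycle (1, 10, 7, 8, 2, 3, 9, 5).
On an 8-cycle, s^8 is the identity, so s^89 = s^1 there (89 ≡ 1 mod 8).
Advancing 1 step from 5: 5 → 1.

1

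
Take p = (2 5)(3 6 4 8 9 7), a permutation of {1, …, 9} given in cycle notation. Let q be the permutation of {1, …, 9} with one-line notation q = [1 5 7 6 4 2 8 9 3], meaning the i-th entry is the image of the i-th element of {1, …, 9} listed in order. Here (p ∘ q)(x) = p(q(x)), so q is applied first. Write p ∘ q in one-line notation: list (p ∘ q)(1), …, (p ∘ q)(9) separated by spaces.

1 2 3 4 8 5 9 7 6

Chase each element through q then p: 1 → 1 → 1; 2 → 5 → 2; 3 → 7 → 3; 4 → 6 → 4; 5 → 4 → 8; 6 → 2 → 5; 7 → 8 → 9; 8 → 9 → 7; 9 → 3 → 6.
So p ∘ q in one-line form is 1 2 3 4 8 5 9 7 6.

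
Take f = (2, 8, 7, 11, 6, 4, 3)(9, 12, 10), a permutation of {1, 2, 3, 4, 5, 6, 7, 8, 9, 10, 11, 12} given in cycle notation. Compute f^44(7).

7 lies in the 7-cycle (2, 8, 7, 11, 6, 4, 3).
Since the cycle has length 7, f^44 acts on it the same as f^2 (44 mod 7 = 2).
Advancing 2 steps from 7: 7 → 11 → 6.

6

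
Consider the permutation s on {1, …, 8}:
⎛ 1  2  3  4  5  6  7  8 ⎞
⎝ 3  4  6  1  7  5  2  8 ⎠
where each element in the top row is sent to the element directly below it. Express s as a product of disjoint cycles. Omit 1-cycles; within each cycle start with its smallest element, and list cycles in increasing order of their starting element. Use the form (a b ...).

(1 3 6 5 7 2 4)

From 1: 1 → 3 → 6 → 5 → 7 → 2 → 4 → 1, closing the cycle (1 3 6 5 7 2 4).
Repeating from the next unused element and collecting all non-trivial cycles gives (1 3 6 5 7 2 4).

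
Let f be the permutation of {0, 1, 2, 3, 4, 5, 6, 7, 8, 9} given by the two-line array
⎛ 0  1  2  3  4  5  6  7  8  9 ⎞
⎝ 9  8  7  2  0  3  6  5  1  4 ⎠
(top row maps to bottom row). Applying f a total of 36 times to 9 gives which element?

9

Tracing 9 → 4 → … returns to 9 after 3 steps, so 9 lies in a 3-cycle (0, 9, 4).
On a 3-cycle, f^3 is the identity, so f^36 = f^0 there (36 ≡ 0 mod 3).
So f^36(9) = 9.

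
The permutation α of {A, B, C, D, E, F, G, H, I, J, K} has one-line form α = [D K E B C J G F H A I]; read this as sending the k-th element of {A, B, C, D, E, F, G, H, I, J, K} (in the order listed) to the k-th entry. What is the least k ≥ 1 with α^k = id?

Decomposing into disjoint cycles gives cycle lengths 8, 2, 1.
Since disjoint cycles commute, ord(α) = lcm(8, 2) = 8.

8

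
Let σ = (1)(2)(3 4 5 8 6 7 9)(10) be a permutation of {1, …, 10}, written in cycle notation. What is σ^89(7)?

7 lies in the 7-cycle (3 4 5 8 6 7 9).
Since the cycle has length 7, σ^89 acts on it the same as σ^5 (89 mod 7 = 5).
Stepping 5 places around the cycle: 7 → 9 → 3 → 4 → 5 → 8.

8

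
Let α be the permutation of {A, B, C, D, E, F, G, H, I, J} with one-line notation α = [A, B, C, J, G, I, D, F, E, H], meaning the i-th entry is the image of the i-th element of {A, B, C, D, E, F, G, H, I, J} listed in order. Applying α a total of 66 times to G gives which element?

H

Tracing G → D → … returns to G after 7 steps, so G lies in a 7-cycle (D J H F I E G).
Powers repeat with period 7 on this cycle, and 66 mod 7 = 3, so α^66(G) = α^3(G).
Advancing 3 steps from G: G → D → J → H.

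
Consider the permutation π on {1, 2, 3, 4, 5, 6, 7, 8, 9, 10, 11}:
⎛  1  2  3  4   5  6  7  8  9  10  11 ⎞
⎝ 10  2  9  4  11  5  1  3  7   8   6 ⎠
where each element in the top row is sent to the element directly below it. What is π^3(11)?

Tracing 11 → 6 → … returns to 11 after 3 steps, so 11 lies in a 3-cycle (5, 11, 6).
On a 3-cycle, π^3 is the identity, so π^3 = π^0 there (3 ≡ 0 mod 3).
So π^3(11) = 11.

11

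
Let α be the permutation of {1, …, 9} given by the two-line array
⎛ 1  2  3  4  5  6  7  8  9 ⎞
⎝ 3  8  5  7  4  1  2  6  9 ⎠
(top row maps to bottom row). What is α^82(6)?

Tracing 6 → 1 → … returns to 6 after 8 steps, so 6 lies in an 8-cycle (1 3 5 4 7 2 8 6).
Since the cycle has length 8, α^82 acts on it the same as α^2 (82 mod 8 = 2).
Advancing 2 steps from 6: 6 → 1 → 3.

3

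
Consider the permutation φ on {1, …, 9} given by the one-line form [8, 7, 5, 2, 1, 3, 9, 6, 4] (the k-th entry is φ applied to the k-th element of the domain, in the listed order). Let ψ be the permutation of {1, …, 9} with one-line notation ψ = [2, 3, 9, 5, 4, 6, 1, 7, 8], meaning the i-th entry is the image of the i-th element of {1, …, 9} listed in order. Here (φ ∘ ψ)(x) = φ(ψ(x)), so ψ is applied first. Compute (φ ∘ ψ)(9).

(φ ∘ ψ)(9) = φ(ψ(9)). ψ(9) = 8, then φ(8) = 6. So (φ ∘ ψ)(9) = 6.

6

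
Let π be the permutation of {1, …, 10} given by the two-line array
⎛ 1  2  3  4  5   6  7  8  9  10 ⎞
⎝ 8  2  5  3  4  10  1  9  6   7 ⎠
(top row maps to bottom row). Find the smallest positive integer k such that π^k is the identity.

6

Decomposing into disjoint cycles gives cycle lengths 6, 3, 1.
The order is lcm(6, 3) = 6.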